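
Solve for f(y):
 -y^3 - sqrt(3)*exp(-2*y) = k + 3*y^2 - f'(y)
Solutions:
 f(y) = C1 + k*y + y^4/4 + y^3 - sqrt(3)*exp(-2*y)/2


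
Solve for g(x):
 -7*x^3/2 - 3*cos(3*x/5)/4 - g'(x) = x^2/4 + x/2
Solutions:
 g(x) = C1 - 7*x^4/8 - x^3/12 - x^2/4 - 5*sin(3*x/5)/4


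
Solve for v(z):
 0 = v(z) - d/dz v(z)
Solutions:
 v(z) = C1*exp(z)


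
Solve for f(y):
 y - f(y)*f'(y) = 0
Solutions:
 f(y) = -sqrt(C1 + y^2)
 f(y) = sqrt(C1 + y^2)


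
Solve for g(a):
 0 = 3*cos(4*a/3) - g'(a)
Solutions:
 g(a) = C1 + 9*sin(4*a/3)/4


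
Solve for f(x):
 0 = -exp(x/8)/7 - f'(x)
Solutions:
 f(x) = C1 - 8*exp(x/8)/7


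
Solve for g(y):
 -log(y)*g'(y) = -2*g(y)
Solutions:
 g(y) = C1*exp(2*li(y))


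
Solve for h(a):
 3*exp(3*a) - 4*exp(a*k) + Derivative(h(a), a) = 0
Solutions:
 h(a) = C1 - exp(3*a) + 4*exp(a*k)/k


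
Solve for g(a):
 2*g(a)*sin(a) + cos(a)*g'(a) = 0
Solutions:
 g(a) = C1*cos(a)^2


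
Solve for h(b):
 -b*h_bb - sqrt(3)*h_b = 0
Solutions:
 h(b) = C1 + C2*b^(1 - sqrt(3))


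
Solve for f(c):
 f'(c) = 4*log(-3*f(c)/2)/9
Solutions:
 -9*Integral(1/(log(-_y) - log(2) + log(3)), (_y, f(c)))/4 = C1 - c


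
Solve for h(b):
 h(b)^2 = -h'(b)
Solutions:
 h(b) = 1/(C1 + b)


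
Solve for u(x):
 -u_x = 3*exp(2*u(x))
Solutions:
 u(x) = log(-sqrt(-1/(C1 - 3*x))) - log(2)/2
 u(x) = log(-1/(C1 - 3*x))/2 - log(2)/2


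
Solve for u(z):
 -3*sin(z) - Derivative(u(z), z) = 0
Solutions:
 u(z) = C1 + 3*cos(z)


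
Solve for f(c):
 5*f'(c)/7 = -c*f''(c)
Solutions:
 f(c) = C1 + C2*c^(2/7)


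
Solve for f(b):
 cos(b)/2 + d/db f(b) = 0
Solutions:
 f(b) = C1 - sin(b)/2


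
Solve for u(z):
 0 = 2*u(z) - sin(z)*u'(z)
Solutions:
 u(z) = C1*(cos(z) - 1)/(cos(z) + 1)


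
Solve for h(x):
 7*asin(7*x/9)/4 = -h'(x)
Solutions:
 h(x) = C1 - 7*x*asin(7*x/9)/4 - sqrt(81 - 49*x^2)/4


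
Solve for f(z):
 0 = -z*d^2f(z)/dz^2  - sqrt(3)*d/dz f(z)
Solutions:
 f(z) = C1 + C2*z^(1 - sqrt(3))


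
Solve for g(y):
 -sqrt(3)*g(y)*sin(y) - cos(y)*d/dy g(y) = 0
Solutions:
 g(y) = C1*cos(y)^(sqrt(3))


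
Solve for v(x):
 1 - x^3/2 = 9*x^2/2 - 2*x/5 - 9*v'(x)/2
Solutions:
 v(x) = C1 + x^4/36 + x^3/3 - 2*x^2/45 - 2*x/9


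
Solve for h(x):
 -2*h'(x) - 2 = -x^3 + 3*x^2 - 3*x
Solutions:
 h(x) = C1 + x^4/8 - x^3/2 + 3*x^2/4 - x


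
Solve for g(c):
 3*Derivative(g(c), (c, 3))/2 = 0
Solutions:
 g(c) = C1 + C2*c + C3*c^2


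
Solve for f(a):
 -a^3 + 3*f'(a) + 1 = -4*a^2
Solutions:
 f(a) = C1 + a^4/12 - 4*a^3/9 - a/3


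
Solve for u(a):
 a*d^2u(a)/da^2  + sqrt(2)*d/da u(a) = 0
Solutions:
 u(a) = C1 + C2*a^(1 - sqrt(2))


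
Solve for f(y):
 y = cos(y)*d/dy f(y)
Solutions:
 f(y) = C1 + Integral(y/cos(y), y)


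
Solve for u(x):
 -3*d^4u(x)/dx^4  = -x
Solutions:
 u(x) = C1 + C2*x + C3*x^2 + C4*x^3 + x^5/360


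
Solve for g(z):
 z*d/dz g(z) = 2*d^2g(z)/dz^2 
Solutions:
 g(z) = C1 + C2*erfi(z/2)


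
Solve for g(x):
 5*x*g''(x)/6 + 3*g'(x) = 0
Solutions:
 g(x) = C1 + C2/x^(13/5)


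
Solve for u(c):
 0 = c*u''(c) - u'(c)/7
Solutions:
 u(c) = C1 + C2*c^(8/7)


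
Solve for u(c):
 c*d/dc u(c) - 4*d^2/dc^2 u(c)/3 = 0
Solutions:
 u(c) = C1 + C2*erfi(sqrt(6)*c/4)


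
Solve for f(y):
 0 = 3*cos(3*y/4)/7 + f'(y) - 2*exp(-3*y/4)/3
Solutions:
 f(y) = C1 - 4*sin(3*y/4)/7 - 8*exp(-3*y/4)/9


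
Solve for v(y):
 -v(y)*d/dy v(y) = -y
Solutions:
 v(y) = -sqrt(C1 + y^2)
 v(y) = sqrt(C1 + y^2)


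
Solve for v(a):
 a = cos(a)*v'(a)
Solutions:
 v(a) = C1 + Integral(a/cos(a), a)


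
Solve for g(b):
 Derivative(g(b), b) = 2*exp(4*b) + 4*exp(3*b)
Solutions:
 g(b) = C1 + exp(4*b)/2 + 4*exp(3*b)/3


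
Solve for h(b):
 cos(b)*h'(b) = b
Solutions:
 h(b) = C1 + Integral(b/cos(b), b)


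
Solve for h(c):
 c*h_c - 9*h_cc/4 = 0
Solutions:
 h(c) = C1 + C2*erfi(sqrt(2)*c/3)


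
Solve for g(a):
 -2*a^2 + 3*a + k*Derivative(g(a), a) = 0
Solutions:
 g(a) = C1 + 2*a^3/(3*k) - 3*a^2/(2*k)


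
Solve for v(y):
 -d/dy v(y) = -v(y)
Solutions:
 v(y) = C1*exp(y)


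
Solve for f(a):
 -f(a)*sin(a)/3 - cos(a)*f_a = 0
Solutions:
 f(a) = C1*cos(a)^(1/3)


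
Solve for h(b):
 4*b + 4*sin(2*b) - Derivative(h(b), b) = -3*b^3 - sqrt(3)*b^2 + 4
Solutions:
 h(b) = C1 + 3*b^4/4 + sqrt(3)*b^3/3 + 2*b^2 - 4*b - 2*cos(2*b)


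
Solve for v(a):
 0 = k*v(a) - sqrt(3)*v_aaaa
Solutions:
 v(a) = C1*exp(-3^(7/8)*a*k^(1/4)/3) + C2*exp(3^(7/8)*a*k^(1/4)/3) + C3*exp(-3^(7/8)*I*a*k^(1/4)/3) + C4*exp(3^(7/8)*I*a*k^(1/4)/3)


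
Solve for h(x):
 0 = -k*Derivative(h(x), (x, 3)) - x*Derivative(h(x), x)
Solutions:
 h(x) = C1 + Integral(C2*airyai(x*(-1/k)^(1/3)) + C3*airybi(x*(-1/k)^(1/3)), x)


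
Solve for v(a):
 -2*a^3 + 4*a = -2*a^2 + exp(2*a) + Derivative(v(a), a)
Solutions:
 v(a) = C1 - a^4/2 + 2*a^3/3 + 2*a^2 - exp(2*a)/2


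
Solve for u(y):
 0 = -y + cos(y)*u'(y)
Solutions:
 u(y) = C1 + Integral(y/cos(y), y)


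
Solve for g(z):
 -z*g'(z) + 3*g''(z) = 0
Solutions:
 g(z) = C1 + C2*erfi(sqrt(6)*z/6)


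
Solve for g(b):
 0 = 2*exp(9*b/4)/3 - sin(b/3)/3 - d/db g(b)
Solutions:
 g(b) = C1 + 8*exp(9*b/4)/27 + cos(b/3)


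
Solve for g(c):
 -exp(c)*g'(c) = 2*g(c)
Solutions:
 g(c) = C1*exp(2*exp(-c))


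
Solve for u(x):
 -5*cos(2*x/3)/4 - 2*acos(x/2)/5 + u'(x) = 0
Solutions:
 u(x) = C1 + 2*x*acos(x/2)/5 - 2*sqrt(4 - x^2)/5 + 15*sin(2*x/3)/8


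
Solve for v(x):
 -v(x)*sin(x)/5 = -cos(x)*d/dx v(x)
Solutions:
 v(x) = C1/cos(x)^(1/5)


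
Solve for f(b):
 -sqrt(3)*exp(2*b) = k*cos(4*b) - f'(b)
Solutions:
 f(b) = C1 + k*sin(4*b)/4 + sqrt(3)*exp(2*b)/2


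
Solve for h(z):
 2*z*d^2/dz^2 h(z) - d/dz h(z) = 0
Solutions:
 h(z) = C1 + C2*z^(3/2)


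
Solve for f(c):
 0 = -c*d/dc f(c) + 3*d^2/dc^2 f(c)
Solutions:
 f(c) = C1 + C2*erfi(sqrt(6)*c/6)


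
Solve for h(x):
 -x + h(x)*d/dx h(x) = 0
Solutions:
 h(x) = -sqrt(C1 + x^2)
 h(x) = sqrt(C1 + x^2)


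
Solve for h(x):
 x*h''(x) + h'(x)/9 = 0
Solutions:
 h(x) = C1 + C2*x^(8/9)


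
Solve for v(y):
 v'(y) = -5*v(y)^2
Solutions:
 v(y) = 1/(C1 + 5*y)


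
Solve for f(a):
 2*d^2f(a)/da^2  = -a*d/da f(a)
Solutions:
 f(a) = C1 + C2*erf(a/2)


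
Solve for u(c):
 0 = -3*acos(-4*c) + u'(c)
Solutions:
 u(c) = C1 + 3*c*acos(-4*c) + 3*sqrt(1 - 16*c^2)/4


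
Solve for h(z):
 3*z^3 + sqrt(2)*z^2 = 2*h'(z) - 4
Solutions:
 h(z) = C1 + 3*z^4/8 + sqrt(2)*z^3/6 + 2*z


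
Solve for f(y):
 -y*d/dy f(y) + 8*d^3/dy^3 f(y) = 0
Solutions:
 f(y) = C1 + Integral(C2*airyai(y/2) + C3*airybi(y/2), y)


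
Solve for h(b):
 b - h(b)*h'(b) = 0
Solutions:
 h(b) = -sqrt(C1 + b^2)
 h(b) = sqrt(C1 + b^2)


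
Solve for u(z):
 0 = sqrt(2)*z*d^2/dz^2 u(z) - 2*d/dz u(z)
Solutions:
 u(z) = C1 + C2*z^(1 + sqrt(2))


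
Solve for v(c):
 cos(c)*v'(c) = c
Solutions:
 v(c) = C1 + Integral(c/cos(c), c)


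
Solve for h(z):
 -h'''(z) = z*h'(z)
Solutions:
 h(z) = C1 + Integral(C2*airyai(-z) + C3*airybi(-z), z)


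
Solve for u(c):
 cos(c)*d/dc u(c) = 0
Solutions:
 u(c) = C1


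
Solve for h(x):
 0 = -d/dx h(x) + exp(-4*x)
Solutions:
 h(x) = C1 - exp(-4*x)/4


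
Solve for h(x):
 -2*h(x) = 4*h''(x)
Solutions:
 h(x) = C1*sin(sqrt(2)*x/2) + C2*cos(sqrt(2)*x/2)


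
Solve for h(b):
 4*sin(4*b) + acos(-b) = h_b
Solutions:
 h(b) = C1 + b*acos(-b) + sqrt(1 - b^2) - cos(4*b)


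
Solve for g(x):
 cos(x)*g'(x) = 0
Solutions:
 g(x) = C1


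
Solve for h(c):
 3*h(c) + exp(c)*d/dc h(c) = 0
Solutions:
 h(c) = C1*exp(3*exp(-c))


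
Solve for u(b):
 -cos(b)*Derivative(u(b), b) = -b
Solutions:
 u(b) = C1 + Integral(b/cos(b), b)


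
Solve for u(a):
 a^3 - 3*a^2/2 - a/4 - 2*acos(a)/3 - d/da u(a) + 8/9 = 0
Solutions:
 u(a) = C1 + a^4/4 - a^3/2 - a^2/8 - 2*a*acos(a)/3 + 8*a/9 + 2*sqrt(1 - a^2)/3


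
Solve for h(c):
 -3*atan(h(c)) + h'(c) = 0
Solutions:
 Integral(1/atan(_y), (_y, h(c))) = C1 + 3*c


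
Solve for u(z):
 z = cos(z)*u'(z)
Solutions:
 u(z) = C1 + Integral(z/cos(z), z)


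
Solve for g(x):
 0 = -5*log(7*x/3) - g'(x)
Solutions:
 g(x) = C1 - 5*x*log(x) + x*log(243/16807) + 5*x


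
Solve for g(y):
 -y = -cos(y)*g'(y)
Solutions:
 g(y) = C1 + Integral(y/cos(y), y)


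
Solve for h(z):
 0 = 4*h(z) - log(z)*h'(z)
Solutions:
 h(z) = C1*exp(4*li(z))


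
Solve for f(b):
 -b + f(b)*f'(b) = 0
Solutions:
 f(b) = -sqrt(C1 + b^2)
 f(b) = sqrt(C1 + b^2)


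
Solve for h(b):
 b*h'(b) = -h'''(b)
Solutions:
 h(b) = C1 + Integral(C2*airyai(-b) + C3*airybi(-b), b)


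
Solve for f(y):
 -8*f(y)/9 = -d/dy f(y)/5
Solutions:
 f(y) = C1*exp(40*y/9)


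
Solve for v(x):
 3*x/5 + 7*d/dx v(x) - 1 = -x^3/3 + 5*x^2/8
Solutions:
 v(x) = C1 - x^4/84 + 5*x^3/168 - 3*x^2/70 + x/7


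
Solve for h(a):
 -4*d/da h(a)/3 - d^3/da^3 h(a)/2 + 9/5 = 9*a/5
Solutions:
 h(a) = C1 + C2*sin(2*sqrt(6)*a/3) + C3*cos(2*sqrt(6)*a/3) - 27*a^2/40 + 27*a/20


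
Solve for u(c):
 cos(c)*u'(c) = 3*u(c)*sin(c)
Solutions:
 u(c) = C1/cos(c)^3


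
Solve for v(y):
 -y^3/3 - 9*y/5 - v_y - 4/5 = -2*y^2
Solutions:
 v(y) = C1 - y^4/12 + 2*y^3/3 - 9*y^2/10 - 4*y/5


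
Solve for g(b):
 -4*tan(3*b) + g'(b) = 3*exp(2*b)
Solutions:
 g(b) = C1 + 3*exp(2*b)/2 - 4*log(cos(3*b))/3


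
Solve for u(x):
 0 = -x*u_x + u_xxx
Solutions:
 u(x) = C1 + Integral(C2*airyai(x) + C3*airybi(x), x)


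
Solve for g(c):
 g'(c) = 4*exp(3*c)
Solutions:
 g(c) = C1 + 4*exp(3*c)/3


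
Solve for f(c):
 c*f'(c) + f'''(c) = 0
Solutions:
 f(c) = C1 + Integral(C2*airyai(-c) + C3*airybi(-c), c)


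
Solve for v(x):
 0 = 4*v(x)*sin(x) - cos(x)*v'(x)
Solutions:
 v(x) = C1/cos(x)^4


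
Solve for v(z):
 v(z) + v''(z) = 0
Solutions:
 v(z) = C1*sin(z) + C2*cos(z)


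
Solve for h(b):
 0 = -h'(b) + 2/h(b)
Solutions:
 h(b) = -sqrt(C1 + 4*b)
 h(b) = sqrt(C1 + 4*b)


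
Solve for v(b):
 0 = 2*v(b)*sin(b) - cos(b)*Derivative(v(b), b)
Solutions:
 v(b) = C1/cos(b)^2


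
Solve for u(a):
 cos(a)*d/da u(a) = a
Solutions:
 u(a) = C1 + Integral(a/cos(a), a)


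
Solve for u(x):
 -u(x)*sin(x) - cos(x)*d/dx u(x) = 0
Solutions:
 u(x) = C1*cos(x)


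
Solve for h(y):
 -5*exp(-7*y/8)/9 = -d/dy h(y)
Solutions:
 h(y) = C1 - 40*exp(-7*y/8)/63


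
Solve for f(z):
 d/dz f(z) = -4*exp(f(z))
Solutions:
 f(z) = log(1/(C1 + 4*z))


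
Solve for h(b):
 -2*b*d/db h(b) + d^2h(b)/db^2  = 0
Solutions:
 h(b) = C1 + C2*erfi(b)


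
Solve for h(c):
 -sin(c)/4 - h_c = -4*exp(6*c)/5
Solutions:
 h(c) = C1 + 2*exp(6*c)/15 + cos(c)/4


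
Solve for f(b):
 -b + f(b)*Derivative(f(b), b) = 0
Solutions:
 f(b) = -sqrt(C1 + b^2)
 f(b) = sqrt(C1 + b^2)


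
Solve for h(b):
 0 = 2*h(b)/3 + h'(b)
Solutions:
 h(b) = C1*exp(-2*b/3)


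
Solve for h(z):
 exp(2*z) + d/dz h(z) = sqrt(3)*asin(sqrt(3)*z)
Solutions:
 h(z) = C1 + sqrt(3)*(z*asin(sqrt(3)*z) + sqrt(3)*sqrt(1 - 3*z^2)/3) - exp(2*z)/2


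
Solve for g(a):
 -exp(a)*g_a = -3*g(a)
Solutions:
 g(a) = C1*exp(-3*exp(-a))


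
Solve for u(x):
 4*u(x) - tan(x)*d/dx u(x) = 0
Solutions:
 u(x) = C1*sin(x)^4


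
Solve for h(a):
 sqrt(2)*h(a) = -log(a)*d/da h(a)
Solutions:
 h(a) = C1*exp(-sqrt(2)*li(a))


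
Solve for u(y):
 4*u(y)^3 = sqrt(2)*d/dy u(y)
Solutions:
 u(y) = -sqrt(2)*sqrt(-1/(C1 + 2*sqrt(2)*y))/2
 u(y) = sqrt(2)*sqrt(-1/(C1 + 2*sqrt(2)*y))/2


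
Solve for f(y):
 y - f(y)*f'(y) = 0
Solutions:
 f(y) = -sqrt(C1 + y^2)
 f(y) = sqrt(C1 + y^2)


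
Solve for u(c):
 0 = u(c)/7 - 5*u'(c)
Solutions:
 u(c) = C1*exp(c/35)


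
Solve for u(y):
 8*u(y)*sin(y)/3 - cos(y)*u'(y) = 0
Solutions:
 u(y) = C1/cos(y)^(8/3)


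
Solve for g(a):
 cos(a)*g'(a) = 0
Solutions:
 g(a) = C1


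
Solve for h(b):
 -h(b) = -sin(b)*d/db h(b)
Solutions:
 h(b) = C1*sqrt(cos(b) - 1)/sqrt(cos(b) + 1)


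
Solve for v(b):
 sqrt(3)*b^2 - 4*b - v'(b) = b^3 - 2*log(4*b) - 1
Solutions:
 v(b) = C1 - b^4/4 + sqrt(3)*b^3/3 - 2*b^2 + 2*b*log(b) - b + b*log(16)


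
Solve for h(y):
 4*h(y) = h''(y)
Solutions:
 h(y) = C1*exp(-2*y) + C2*exp(2*y)


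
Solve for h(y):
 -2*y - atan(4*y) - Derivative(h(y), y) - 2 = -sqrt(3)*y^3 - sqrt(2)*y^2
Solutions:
 h(y) = C1 + sqrt(3)*y^4/4 + sqrt(2)*y^3/3 - y^2 - y*atan(4*y) - 2*y + log(16*y^2 + 1)/8


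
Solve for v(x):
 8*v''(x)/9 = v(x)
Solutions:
 v(x) = C1*exp(-3*sqrt(2)*x/4) + C2*exp(3*sqrt(2)*x/4)


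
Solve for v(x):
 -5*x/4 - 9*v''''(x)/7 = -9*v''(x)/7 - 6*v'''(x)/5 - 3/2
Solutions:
 v(x) = C1 + C2*x + C3*exp(x*(7 - sqrt(274))/15) + C4*exp(x*(7 + sqrt(274))/15) + 35*x^3/216 - 28*x^2/27


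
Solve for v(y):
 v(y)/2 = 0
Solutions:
 v(y) = 0


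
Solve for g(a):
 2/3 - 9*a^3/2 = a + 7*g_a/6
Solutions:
 g(a) = C1 - 27*a^4/28 - 3*a^2/7 + 4*a/7


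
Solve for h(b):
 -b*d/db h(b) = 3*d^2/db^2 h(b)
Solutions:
 h(b) = C1 + C2*erf(sqrt(6)*b/6)


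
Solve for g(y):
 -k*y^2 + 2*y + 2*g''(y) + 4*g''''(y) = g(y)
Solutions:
 g(y) = C1*exp(-y*sqrt(-1 + sqrt(5))/2) + C2*exp(y*sqrt(-1 + sqrt(5))/2) + C3*sin(y*sqrt(1 + sqrt(5))/2) + C4*cos(y*sqrt(1 + sqrt(5))/2) - k*y^2 - 4*k + 2*y


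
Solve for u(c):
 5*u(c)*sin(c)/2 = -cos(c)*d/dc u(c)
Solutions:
 u(c) = C1*cos(c)^(5/2)


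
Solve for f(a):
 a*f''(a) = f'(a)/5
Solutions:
 f(a) = C1 + C2*a^(6/5)


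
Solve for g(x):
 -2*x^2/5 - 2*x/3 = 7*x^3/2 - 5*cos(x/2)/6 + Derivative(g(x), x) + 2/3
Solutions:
 g(x) = C1 - 7*x^4/8 - 2*x^3/15 - x^2/3 - 2*x/3 + 5*sin(x/2)/3


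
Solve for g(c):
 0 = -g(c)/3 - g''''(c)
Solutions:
 g(c) = (C1*sin(sqrt(2)*3^(3/4)*c/6) + C2*cos(sqrt(2)*3^(3/4)*c/6))*exp(-sqrt(2)*3^(3/4)*c/6) + (C3*sin(sqrt(2)*3^(3/4)*c/6) + C4*cos(sqrt(2)*3^(3/4)*c/6))*exp(sqrt(2)*3^(3/4)*c/6)


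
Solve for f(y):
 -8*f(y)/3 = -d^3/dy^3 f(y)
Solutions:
 f(y) = C3*exp(2*3^(2/3)*y/3) + (C1*sin(3^(1/6)*y) + C2*cos(3^(1/6)*y))*exp(-3^(2/3)*y/3)


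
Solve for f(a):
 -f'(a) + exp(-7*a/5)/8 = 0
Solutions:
 f(a) = C1 - 5*exp(-7*a/5)/56


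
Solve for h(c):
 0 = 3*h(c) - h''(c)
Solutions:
 h(c) = C1*exp(-sqrt(3)*c) + C2*exp(sqrt(3)*c)


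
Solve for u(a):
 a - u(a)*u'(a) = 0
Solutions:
 u(a) = -sqrt(C1 + a^2)
 u(a) = sqrt(C1 + a^2)


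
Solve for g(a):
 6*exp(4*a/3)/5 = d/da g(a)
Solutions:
 g(a) = C1 + 9*exp(4*a/3)/10


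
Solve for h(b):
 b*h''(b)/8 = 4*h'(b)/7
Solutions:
 h(b) = C1 + C2*b^(39/7)


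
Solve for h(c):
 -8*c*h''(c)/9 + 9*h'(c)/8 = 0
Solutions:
 h(c) = C1 + C2*c^(145/64)


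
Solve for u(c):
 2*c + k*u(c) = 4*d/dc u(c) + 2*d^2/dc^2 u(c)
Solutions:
 u(c) = C1*exp(-c*(sqrt(2)*sqrt(k + 2)/2 + 1)) + C2*exp(c*(sqrt(2)*sqrt(k + 2)/2 - 1)) - 2*c/k - 8/k^2


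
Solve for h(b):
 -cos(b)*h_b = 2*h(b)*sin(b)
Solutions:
 h(b) = C1*cos(b)^2


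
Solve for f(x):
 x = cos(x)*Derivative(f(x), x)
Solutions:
 f(x) = C1 + Integral(x/cos(x), x)


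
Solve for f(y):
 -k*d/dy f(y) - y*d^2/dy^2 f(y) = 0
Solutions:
 f(y) = C1 + y^(1 - re(k))*(C2*sin(log(y)*Abs(im(k))) + C3*cos(log(y)*im(k)))


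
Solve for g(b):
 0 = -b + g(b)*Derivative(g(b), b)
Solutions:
 g(b) = -sqrt(C1 + b^2)
 g(b) = sqrt(C1 + b^2)


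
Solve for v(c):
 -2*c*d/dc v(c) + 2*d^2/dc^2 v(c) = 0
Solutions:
 v(c) = C1 + C2*erfi(sqrt(2)*c/2)


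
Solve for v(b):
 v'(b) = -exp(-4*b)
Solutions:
 v(b) = C1 + exp(-4*b)/4


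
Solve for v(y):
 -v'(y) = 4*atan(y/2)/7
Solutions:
 v(y) = C1 - 4*y*atan(y/2)/7 + 4*log(y^2 + 4)/7


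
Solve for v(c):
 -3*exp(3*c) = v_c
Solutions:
 v(c) = C1 - exp(3*c)


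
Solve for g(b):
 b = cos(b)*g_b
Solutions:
 g(b) = C1 + Integral(b/cos(b), b)


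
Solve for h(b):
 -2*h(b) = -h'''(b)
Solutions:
 h(b) = C3*exp(2^(1/3)*b) + (C1*sin(2^(1/3)*sqrt(3)*b/2) + C2*cos(2^(1/3)*sqrt(3)*b/2))*exp(-2^(1/3)*b/2)


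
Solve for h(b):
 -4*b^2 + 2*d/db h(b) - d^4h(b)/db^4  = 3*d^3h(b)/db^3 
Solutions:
 h(b) = C1 + 2*b^3/3 + 6*b + (C2 + C3*exp(-sqrt(3)*b) + C4*exp(sqrt(3)*b))*exp(-b)


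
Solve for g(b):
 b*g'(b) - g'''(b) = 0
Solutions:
 g(b) = C1 + Integral(C2*airyai(b) + C3*airybi(b), b)


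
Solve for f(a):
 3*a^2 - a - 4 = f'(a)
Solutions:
 f(a) = C1 + a^3 - a^2/2 - 4*a


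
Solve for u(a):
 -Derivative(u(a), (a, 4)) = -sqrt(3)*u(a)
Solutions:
 u(a) = C1*exp(-3^(1/8)*a) + C2*exp(3^(1/8)*a) + C3*sin(3^(1/8)*a) + C4*cos(3^(1/8)*a)


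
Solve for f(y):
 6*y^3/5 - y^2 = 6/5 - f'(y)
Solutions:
 f(y) = C1 - 3*y^4/10 + y^3/3 + 6*y/5


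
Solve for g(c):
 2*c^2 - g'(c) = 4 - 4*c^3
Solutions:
 g(c) = C1 + c^4 + 2*c^3/3 - 4*c


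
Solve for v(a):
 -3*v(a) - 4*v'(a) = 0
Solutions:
 v(a) = C1*exp(-3*a/4)


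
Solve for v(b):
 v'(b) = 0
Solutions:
 v(b) = C1


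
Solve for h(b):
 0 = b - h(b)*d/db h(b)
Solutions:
 h(b) = -sqrt(C1 + b^2)
 h(b) = sqrt(C1 + b^2)


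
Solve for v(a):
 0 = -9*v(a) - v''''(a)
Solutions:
 v(a) = (C1*sin(sqrt(6)*a/2) + C2*cos(sqrt(6)*a/2))*exp(-sqrt(6)*a/2) + (C3*sin(sqrt(6)*a/2) + C4*cos(sqrt(6)*a/2))*exp(sqrt(6)*a/2)


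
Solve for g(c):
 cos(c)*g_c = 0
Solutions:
 g(c) = C1


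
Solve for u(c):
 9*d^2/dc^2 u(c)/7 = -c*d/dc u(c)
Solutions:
 u(c) = C1 + C2*erf(sqrt(14)*c/6)


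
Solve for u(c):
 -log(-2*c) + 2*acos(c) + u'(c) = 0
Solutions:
 u(c) = C1 + c*log(-c) - 2*c*acos(c) - c + c*log(2) + 2*sqrt(1 - c^2)


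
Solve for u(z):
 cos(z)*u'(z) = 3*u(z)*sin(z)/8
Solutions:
 u(z) = C1/cos(z)^(3/8)


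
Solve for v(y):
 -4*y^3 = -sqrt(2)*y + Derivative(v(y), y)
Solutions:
 v(y) = C1 - y^4 + sqrt(2)*y^2/2


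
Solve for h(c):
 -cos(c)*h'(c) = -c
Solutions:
 h(c) = C1 + Integral(c/cos(c), c)


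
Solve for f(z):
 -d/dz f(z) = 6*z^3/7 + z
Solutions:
 f(z) = C1 - 3*z^4/14 - z^2/2


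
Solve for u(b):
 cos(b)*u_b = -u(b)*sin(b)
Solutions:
 u(b) = C1*cos(b)


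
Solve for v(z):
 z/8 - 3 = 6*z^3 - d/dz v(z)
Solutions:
 v(z) = C1 + 3*z^4/2 - z^2/16 + 3*z


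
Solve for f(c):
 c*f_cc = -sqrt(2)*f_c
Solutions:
 f(c) = C1 + C2*c^(1 - sqrt(2))


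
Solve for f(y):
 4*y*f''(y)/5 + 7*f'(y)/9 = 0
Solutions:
 f(y) = C1 + C2*y^(1/36)


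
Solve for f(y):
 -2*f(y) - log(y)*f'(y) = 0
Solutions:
 f(y) = C1*exp(-2*li(y))


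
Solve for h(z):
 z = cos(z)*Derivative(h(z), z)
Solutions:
 h(z) = C1 + Integral(z/cos(z), z)


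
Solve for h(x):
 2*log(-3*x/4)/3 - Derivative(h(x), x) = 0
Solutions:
 h(x) = C1 + 2*x*log(-x)/3 + 2*x*(-2*log(2) - 1 + log(3))/3


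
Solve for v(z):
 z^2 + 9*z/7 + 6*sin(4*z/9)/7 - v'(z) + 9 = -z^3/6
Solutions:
 v(z) = C1 + z^4/24 + z^3/3 + 9*z^2/14 + 9*z - 27*cos(4*z/9)/14


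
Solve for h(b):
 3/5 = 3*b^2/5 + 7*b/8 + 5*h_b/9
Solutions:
 h(b) = C1 - 9*b^3/25 - 63*b^2/80 + 27*b/25


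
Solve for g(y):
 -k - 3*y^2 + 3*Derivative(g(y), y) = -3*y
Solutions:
 g(y) = C1 + k*y/3 + y^3/3 - y^2/2


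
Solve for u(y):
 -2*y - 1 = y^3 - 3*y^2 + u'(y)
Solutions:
 u(y) = C1 - y^4/4 + y^3 - y^2 - y


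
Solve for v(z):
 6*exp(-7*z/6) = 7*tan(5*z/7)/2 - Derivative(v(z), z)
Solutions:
 v(z) = C1 + 49*log(tan(5*z/7)^2 + 1)/20 + 36*exp(-7*z/6)/7


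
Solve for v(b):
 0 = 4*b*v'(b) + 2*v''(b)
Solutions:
 v(b) = C1 + C2*erf(b)


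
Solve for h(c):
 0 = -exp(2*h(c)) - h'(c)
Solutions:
 h(c) = log(-sqrt(-1/(C1 - c))) - log(2)/2
 h(c) = log(-1/(C1 - c))/2 - log(2)/2


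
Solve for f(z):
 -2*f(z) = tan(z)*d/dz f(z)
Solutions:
 f(z) = C1/sin(z)^2


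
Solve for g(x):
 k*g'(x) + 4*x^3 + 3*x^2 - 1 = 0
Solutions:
 g(x) = C1 - x^4/k - x^3/k + x/k


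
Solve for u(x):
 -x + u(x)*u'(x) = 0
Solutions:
 u(x) = -sqrt(C1 + x^2)
 u(x) = sqrt(C1 + x^2)


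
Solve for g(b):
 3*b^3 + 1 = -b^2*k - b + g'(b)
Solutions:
 g(b) = C1 + 3*b^4/4 + b^3*k/3 + b^2/2 + b


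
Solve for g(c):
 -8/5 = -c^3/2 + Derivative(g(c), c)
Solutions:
 g(c) = C1 + c^4/8 - 8*c/5


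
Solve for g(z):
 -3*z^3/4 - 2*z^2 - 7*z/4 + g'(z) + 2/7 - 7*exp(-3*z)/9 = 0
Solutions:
 g(z) = C1 + 3*z^4/16 + 2*z^3/3 + 7*z^2/8 - 2*z/7 - 7*exp(-3*z)/27


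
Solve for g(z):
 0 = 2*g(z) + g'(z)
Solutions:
 g(z) = C1*exp(-2*z)


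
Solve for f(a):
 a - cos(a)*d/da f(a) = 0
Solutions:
 f(a) = C1 + Integral(a/cos(a), a)


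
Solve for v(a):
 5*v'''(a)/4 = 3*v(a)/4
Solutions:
 v(a) = C3*exp(3^(1/3)*5^(2/3)*a/5) + (C1*sin(3^(5/6)*5^(2/3)*a/10) + C2*cos(3^(5/6)*5^(2/3)*a/10))*exp(-3^(1/3)*5^(2/3)*a/10)


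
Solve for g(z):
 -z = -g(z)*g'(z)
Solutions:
 g(z) = -sqrt(C1 + z^2)
 g(z) = sqrt(C1 + z^2)


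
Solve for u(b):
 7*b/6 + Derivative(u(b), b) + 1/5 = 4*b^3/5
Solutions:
 u(b) = C1 + b^4/5 - 7*b^2/12 - b/5


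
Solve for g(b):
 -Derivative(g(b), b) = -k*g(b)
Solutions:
 g(b) = C1*exp(b*k)


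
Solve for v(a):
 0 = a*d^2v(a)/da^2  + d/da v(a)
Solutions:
 v(a) = C1 + C2*log(a)


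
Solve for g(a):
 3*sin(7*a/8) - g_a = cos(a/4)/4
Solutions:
 g(a) = C1 - sin(a/4) - 24*cos(7*a/8)/7


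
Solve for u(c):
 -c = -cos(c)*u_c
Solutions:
 u(c) = C1 + Integral(c/cos(c), c)


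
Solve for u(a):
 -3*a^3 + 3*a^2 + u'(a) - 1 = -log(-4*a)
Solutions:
 u(a) = C1 + 3*a^4/4 - a^3 - a*log(-a) + 2*a*(1 - log(2))


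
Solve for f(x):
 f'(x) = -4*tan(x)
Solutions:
 f(x) = C1 + 4*log(cos(x))


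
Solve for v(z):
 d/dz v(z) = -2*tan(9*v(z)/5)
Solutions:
 v(z) = -5*asin(C1*exp(-18*z/5))/9 + 5*pi/9
 v(z) = 5*asin(C1*exp(-18*z/5))/9


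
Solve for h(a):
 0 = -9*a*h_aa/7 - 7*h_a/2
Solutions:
 h(a) = C1 + C2/a^(31/18)


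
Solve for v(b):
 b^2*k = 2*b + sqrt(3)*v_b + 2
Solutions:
 v(b) = C1 + sqrt(3)*b^3*k/9 - sqrt(3)*b^2/3 - 2*sqrt(3)*b/3


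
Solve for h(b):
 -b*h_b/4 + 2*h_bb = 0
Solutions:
 h(b) = C1 + C2*erfi(b/4)


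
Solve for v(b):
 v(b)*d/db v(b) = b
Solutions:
 v(b) = -sqrt(C1 + b^2)
 v(b) = sqrt(C1 + b^2)


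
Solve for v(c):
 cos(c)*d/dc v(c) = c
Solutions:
 v(c) = C1 + Integral(c/cos(c), c)


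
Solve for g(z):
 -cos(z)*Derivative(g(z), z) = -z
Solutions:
 g(z) = C1 + Integral(z/cos(z), z)


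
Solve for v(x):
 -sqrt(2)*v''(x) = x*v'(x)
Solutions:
 v(x) = C1 + C2*erf(2^(1/4)*x/2)


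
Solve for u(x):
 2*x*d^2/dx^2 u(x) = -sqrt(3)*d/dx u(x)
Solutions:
 u(x) = C1 + C2*x^(1 - sqrt(3)/2)


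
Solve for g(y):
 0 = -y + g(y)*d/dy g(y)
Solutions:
 g(y) = -sqrt(C1 + y^2)
 g(y) = sqrt(C1 + y^2)


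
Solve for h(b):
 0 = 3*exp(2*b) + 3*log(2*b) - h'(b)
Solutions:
 h(b) = C1 + 3*b*log(b) + 3*b*(-1 + log(2)) + 3*exp(2*b)/2


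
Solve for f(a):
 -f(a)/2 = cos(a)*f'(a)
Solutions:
 f(a) = C1*(sin(a) - 1)^(1/4)/(sin(a) + 1)^(1/4)


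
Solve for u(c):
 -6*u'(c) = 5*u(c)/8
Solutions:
 u(c) = C1*exp(-5*c/48)


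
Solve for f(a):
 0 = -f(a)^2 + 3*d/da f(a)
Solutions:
 f(a) = -3/(C1 + a)


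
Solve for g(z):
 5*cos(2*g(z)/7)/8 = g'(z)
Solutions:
 -5*z/8 - 7*log(sin(2*g(z)/7) - 1)/4 + 7*log(sin(2*g(z)/7) + 1)/4 = C1


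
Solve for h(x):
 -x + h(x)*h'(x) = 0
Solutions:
 h(x) = -sqrt(C1 + x^2)
 h(x) = sqrt(C1 + x^2)


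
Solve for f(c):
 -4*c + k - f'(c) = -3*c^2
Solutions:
 f(c) = C1 + c^3 - 2*c^2 + c*k


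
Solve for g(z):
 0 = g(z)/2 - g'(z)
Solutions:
 g(z) = C1*exp(z/2)


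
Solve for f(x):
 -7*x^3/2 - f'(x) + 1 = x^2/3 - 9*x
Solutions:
 f(x) = C1 - 7*x^4/8 - x^3/9 + 9*x^2/2 + x


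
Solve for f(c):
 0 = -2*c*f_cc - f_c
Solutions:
 f(c) = C1 + C2*sqrt(c)


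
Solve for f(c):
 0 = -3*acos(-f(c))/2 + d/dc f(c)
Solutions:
 Integral(1/acos(-_y), (_y, f(c))) = C1 + 3*c/2


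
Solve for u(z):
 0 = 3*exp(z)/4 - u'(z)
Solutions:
 u(z) = C1 + 3*exp(z)/4


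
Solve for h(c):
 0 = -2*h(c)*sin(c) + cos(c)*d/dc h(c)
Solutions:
 h(c) = C1/cos(c)^2


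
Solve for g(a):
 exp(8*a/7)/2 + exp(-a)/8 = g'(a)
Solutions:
 g(a) = C1 + 7*exp(8*a/7)/16 - exp(-a)/8


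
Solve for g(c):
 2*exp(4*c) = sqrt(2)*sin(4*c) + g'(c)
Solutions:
 g(c) = C1 + exp(4*c)/2 + sqrt(2)*cos(4*c)/4


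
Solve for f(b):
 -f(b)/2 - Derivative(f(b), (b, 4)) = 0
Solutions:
 f(b) = (C1*sin(2^(1/4)*b/2) + C2*cos(2^(1/4)*b/2))*exp(-2^(1/4)*b/2) + (C3*sin(2^(1/4)*b/2) + C4*cos(2^(1/4)*b/2))*exp(2^(1/4)*b/2)


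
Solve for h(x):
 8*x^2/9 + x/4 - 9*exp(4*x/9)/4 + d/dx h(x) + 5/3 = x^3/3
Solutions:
 h(x) = C1 + x^4/12 - 8*x^3/27 - x^2/8 - 5*x/3 + 81*exp(4*x/9)/16


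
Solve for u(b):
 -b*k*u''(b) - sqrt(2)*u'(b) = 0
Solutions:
 u(b) = C1 + b^(((re(k) - sqrt(2))*re(k) + im(k)^2)/(re(k)^2 + im(k)^2))*(C2*sin(sqrt(2)*log(b)*Abs(im(k))/(re(k)^2 + im(k)^2)) + C3*cos(sqrt(2)*log(b)*im(k)/(re(k)^2 + im(k)^2)))


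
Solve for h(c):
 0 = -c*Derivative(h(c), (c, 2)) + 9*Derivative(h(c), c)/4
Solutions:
 h(c) = C1 + C2*c^(13/4)


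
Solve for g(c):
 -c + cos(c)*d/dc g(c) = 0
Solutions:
 g(c) = C1 + Integral(c/cos(c), c)


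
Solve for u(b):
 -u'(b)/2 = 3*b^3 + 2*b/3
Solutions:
 u(b) = C1 - 3*b^4/2 - 2*b^2/3


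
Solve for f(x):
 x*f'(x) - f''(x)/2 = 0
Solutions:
 f(x) = C1 + C2*erfi(x)


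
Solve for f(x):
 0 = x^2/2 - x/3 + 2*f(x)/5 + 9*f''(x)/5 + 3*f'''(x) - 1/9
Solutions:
 f(x) = C1*exp(x*(-6 + 3*3^(1/3)/(5*sqrt(31) + 28)^(1/3) + 3^(2/3)*(5*sqrt(31) + 28)^(1/3))/30)*sin(3^(1/6)*x*(-(5*sqrt(31) + 28)^(1/3) + 3^(2/3)/(5*sqrt(31) + 28)^(1/3))/10) + C2*exp(x*(-6 + 3*3^(1/3)/(5*sqrt(31) + 28)^(1/3) + 3^(2/3)*(5*sqrt(31) + 28)^(1/3))/30)*cos(3^(1/6)*x*(-(5*sqrt(31) + 28)^(1/3) + 3^(2/3)/(5*sqrt(31) + 28)^(1/3))/10) + C3*exp(-x*(3*3^(1/3)/(5*sqrt(31) + 28)^(1/3) + 3 + 3^(2/3)*(5*sqrt(31) + 28)^(1/3))/15) - 5*x^2/4 + 5*x/6 + 415/36


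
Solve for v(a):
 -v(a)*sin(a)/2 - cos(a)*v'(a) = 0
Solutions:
 v(a) = C1*sqrt(cos(a))


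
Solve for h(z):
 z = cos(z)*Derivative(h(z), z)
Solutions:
 h(z) = C1 + Integral(z/cos(z), z)


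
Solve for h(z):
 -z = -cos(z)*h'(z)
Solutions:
 h(z) = C1 + Integral(z/cos(z), z)


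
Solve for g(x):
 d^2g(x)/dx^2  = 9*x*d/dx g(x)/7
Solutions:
 g(x) = C1 + C2*erfi(3*sqrt(14)*x/14)


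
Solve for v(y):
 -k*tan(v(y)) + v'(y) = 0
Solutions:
 v(y) = pi - asin(C1*exp(k*y))
 v(y) = asin(C1*exp(k*y))


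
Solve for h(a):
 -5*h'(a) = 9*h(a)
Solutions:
 h(a) = C1*exp(-9*a/5)


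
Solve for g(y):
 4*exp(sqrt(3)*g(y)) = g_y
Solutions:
 g(y) = sqrt(3)*(2*log(-1/(C1 + 4*y)) - log(3))/6


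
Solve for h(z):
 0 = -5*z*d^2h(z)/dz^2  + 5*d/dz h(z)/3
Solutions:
 h(z) = C1 + C2*z^(4/3)


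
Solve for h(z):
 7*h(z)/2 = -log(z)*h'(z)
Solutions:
 h(z) = C1*exp(-7*li(z)/2)


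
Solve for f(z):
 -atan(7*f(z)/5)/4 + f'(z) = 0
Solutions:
 Integral(1/atan(7*_y/5), (_y, f(z))) = C1 + z/4


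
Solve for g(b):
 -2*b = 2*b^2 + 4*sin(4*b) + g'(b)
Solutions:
 g(b) = C1 - 2*b^3/3 - b^2 + cos(4*b)


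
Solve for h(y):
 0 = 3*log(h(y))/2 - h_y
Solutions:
 li(h(y)) = C1 + 3*y/2


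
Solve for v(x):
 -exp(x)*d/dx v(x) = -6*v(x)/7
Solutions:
 v(x) = C1*exp(-6*exp(-x)/7)


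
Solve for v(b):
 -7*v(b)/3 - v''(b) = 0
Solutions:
 v(b) = C1*sin(sqrt(21)*b/3) + C2*cos(sqrt(21)*b/3)


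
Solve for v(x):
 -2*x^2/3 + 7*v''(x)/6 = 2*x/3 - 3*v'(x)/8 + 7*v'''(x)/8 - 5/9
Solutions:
 v(x) = C1 + C2*exp(x*(14 - sqrt(385))/21) + C3*exp(x*(14 + sqrt(385))/21) + 16*x^3/27 - 376*x^2/81 + 26024*x/729


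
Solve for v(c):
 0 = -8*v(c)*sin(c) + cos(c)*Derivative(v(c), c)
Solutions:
 v(c) = C1/cos(c)^8


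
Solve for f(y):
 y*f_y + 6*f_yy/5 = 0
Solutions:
 f(y) = C1 + C2*erf(sqrt(15)*y/6)


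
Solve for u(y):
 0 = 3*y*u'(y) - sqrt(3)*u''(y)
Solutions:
 u(y) = C1 + C2*erfi(sqrt(2)*3^(1/4)*y/2)


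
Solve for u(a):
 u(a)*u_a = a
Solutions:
 u(a) = -sqrt(C1 + a^2)
 u(a) = sqrt(C1 + a^2)


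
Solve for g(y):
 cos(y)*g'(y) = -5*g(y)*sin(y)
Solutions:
 g(y) = C1*cos(y)^5


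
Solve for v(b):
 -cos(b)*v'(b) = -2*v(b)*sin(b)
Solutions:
 v(b) = C1/cos(b)^2


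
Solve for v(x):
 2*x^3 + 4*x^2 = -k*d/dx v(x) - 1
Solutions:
 v(x) = C1 - x^4/(2*k) - 4*x^3/(3*k) - x/k


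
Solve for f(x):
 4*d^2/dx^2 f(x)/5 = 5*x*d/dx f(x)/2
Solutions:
 f(x) = C1 + C2*erfi(5*x/4)


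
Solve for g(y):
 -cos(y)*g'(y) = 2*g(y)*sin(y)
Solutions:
 g(y) = C1*cos(y)^2


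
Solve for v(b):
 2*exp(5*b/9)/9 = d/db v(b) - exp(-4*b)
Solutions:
 v(b) = C1 + 2*exp(5*b/9)/5 - exp(-4*b)/4


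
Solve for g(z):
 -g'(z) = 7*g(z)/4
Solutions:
 g(z) = C1*exp(-7*z/4)


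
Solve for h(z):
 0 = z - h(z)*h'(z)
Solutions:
 h(z) = -sqrt(C1 + z^2)
 h(z) = sqrt(C1 + z^2)


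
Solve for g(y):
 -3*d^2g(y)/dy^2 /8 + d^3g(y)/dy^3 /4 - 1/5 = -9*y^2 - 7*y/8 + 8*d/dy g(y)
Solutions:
 g(y) = C1 + C2*exp(y*(3 - sqrt(521))/4) + C3*exp(y*(3 + sqrt(521))/4) + 3*y^3/8 + y^2/512 + 3697*y/81920


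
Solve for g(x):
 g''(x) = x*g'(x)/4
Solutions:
 g(x) = C1 + C2*erfi(sqrt(2)*x/4)


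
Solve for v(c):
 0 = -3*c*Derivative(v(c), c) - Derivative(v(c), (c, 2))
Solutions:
 v(c) = C1 + C2*erf(sqrt(6)*c/2)


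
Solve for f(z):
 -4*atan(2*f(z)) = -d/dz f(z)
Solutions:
 Integral(1/atan(2*_y), (_y, f(z))) = C1 + 4*z


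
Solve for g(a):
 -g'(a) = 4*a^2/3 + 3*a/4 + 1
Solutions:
 g(a) = C1 - 4*a^3/9 - 3*a^2/8 - a


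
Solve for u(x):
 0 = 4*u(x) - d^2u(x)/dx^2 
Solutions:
 u(x) = C1*exp(-2*x) + C2*exp(2*x)


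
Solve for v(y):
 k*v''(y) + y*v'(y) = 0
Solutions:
 v(y) = C1 + C2*sqrt(k)*erf(sqrt(2)*y*sqrt(1/k)/2)


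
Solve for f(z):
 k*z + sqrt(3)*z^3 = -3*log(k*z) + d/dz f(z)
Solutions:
 f(z) = C1 + k*z^2/2 + sqrt(3)*z^4/4 + 3*z*log(k*z) - 3*z


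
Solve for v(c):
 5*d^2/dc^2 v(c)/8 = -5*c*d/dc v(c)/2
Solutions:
 v(c) = C1 + C2*erf(sqrt(2)*c)


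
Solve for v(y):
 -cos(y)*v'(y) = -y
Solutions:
 v(y) = C1 + Integral(y/cos(y), y)


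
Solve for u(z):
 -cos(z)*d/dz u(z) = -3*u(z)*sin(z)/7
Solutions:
 u(z) = C1/cos(z)^(3/7)


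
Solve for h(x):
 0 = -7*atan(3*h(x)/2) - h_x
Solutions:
 Integral(1/atan(3*_y/2), (_y, h(x))) = C1 - 7*x


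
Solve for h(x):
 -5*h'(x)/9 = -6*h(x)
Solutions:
 h(x) = C1*exp(54*x/5)


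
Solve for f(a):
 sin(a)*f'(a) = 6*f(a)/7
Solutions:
 f(a) = C1*(cos(a) - 1)^(3/7)/(cos(a) + 1)^(3/7)


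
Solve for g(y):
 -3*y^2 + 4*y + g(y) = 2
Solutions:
 g(y) = 3*y^2 - 4*y + 2


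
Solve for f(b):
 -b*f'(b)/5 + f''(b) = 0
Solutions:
 f(b) = C1 + C2*erfi(sqrt(10)*b/10)


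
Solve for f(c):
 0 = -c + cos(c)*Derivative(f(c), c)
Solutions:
 f(c) = C1 + Integral(c/cos(c), c)


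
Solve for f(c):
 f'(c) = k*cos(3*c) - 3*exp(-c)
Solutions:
 f(c) = C1 + k*sin(3*c)/3 + 3*exp(-c)


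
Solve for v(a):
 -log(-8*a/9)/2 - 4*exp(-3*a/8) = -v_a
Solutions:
 v(a) = C1 + a*log(-a)/2 + a*(-log(3) - 1/2 + 3*log(2)/2) - 32*exp(-3*a/8)/3


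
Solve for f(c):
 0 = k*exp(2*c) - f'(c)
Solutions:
 f(c) = C1 + k*exp(2*c)/2


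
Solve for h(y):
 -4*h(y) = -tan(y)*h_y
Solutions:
 h(y) = C1*sin(y)^4


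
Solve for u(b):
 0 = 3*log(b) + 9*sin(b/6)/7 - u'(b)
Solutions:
 u(b) = C1 + 3*b*log(b) - 3*b - 54*cos(b/6)/7


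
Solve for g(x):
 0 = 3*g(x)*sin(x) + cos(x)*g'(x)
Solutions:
 g(x) = C1*cos(x)^3


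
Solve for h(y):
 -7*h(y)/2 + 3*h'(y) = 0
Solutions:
 h(y) = C1*exp(7*y/6)


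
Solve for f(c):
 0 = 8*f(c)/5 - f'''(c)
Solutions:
 f(c) = C3*exp(2*5^(2/3)*c/5) + (C1*sin(sqrt(3)*5^(2/3)*c/5) + C2*cos(sqrt(3)*5^(2/3)*c/5))*exp(-5^(2/3)*c/5)


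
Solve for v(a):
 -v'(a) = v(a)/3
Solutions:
 v(a) = C1*exp(-a/3)


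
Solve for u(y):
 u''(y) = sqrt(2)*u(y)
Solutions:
 u(y) = C1*exp(-2^(1/4)*y) + C2*exp(2^(1/4)*y)


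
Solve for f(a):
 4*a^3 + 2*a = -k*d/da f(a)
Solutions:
 f(a) = C1 - a^4/k - a^2/k


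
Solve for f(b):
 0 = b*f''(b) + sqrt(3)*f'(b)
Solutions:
 f(b) = C1 + C2*b^(1 - sqrt(3))


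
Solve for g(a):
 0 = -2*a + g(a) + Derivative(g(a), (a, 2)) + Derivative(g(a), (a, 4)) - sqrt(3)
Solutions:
 g(a) = 2*a + (C1*sin(sqrt(3)*a/2) + C2*cos(sqrt(3)*a/2))*exp(-a/2) + (C3*sin(sqrt(3)*a/2) + C4*cos(sqrt(3)*a/2))*exp(a/2) + sqrt(3)


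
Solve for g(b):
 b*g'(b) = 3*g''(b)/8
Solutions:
 g(b) = C1 + C2*erfi(2*sqrt(3)*b/3)


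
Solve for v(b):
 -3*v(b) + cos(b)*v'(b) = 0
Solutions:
 v(b) = C1*(sin(b) + 1)^(3/2)/(sin(b) - 1)^(3/2)


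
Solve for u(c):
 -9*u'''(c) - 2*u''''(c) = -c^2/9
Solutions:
 u(c) = C1 + C2*c + C3*c^2 + C4*exp(-9*c/2) + c^5/4860 - c^4/4374 + 4*c^3/19683


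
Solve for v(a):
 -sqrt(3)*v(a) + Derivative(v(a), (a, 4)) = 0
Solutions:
 v(a) = C1*exp(-3^(1/8)*a) + C2*exp(3^(1/8)*a) + C3*sin(3^(1/8)*a) + C4*cos(3^(1/8)*a)


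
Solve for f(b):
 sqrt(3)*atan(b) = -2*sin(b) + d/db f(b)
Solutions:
 f(b) = C1 + sqrt(3)*(b*atan(b) - log(b^2 + 1)/2) - 2*cos(b)


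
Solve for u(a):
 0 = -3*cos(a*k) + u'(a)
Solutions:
 u(a) = C1 + 3*sin(a*k)/k


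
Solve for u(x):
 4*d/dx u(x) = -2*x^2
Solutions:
 u(x) = C1 - x^3/6


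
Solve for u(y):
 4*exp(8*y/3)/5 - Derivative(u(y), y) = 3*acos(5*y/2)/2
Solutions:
 u(y) = C1 - 3*y*acos(5*y/2)/2 + 3*sqrt(4 - 25*y^2)/10 + 3*exp(8*y/3)/10


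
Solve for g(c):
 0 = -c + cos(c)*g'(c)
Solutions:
 g(c) = C1 + Integral(c/cos(c), c)


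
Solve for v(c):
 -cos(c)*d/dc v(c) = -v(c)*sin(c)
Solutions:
 v(c) = C1/cos(c)


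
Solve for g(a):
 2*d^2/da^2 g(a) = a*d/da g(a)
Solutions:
 g(a) = C1 + C2*erfi(a/2)


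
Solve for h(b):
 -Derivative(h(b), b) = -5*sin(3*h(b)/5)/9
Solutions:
 -5*b/9 + 5*log(cos(3*h(b)/5) - 1)/6 - 5*log(cos(3*h(b)/5) + 1)/6 = C1


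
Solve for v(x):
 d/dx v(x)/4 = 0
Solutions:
 v(x) = C1


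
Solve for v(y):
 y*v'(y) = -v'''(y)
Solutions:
 v(y) = C1 + Integral(C2*airyai(-y) + C3*airybi(-y), y)


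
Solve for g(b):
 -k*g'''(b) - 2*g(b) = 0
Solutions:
 g(b) = C1*exp(2^(1/3)*b*(-1/k)^(1/3)) + C2*exp(2^(1/3)*b*(-1/k)^(1/3)*(-1 + sqrt(3)*I)/2) + C3*exp(-2^(1/3)*b*(-1/k)^(1/3)*(1 + sqrt(3)*I)/2)


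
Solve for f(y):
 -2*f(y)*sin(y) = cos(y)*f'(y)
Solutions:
 f(y) = C1*cos(y)^2


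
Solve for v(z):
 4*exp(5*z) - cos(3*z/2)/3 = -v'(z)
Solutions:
 v(z) = C1 - 4*exp(5*z)/5 + 2*sin(3*z/2)/9


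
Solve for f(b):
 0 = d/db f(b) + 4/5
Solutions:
 f(b) = C1 - 4*b/5


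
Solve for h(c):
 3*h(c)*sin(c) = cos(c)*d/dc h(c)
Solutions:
 h(c) = C1/cos(c)^3


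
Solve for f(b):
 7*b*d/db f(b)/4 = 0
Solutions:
 f(b) = C1


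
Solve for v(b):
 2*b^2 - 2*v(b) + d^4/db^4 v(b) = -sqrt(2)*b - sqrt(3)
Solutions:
 v(b) = C1*exp(-2^(1/4)*b) + C2*exp(2^(1/4)*b) + C3*sin(2^(1/4)*b) + C4*cos(2^(1/4)*b) + b^2 + sqrt(2)*b/2 + sqrt(3)/2


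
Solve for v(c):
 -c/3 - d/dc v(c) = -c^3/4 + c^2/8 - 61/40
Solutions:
 v(c) = C1 + c^4/16 - c^3/24 - c^2/6 + 61*c/40


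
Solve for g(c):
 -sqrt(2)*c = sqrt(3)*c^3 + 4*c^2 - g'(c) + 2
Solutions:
 g(c) = C1 + sqrt(3)*c^4/4 + 4*c^3/3 + sqrt(2)*c^2/2 + 2*c


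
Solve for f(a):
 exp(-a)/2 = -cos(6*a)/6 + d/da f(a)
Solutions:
 f(a) = C1 + sin(6*a)/36 - exp(-a)/2


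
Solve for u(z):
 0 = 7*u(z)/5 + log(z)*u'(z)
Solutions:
 u(z) = C1*exp(-7*li(z)/5)


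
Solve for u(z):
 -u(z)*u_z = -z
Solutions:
 u(z) = -sqrt(C1 + z^2)
 u(z) = sqrt(C1 + z^2)


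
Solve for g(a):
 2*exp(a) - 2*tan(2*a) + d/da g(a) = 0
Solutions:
 g(a) = C1 - 2*exp(a) - log(cos(2*a))


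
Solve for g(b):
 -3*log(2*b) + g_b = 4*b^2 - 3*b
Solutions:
 g(b) = C1 + 4*b^3/3 - 3*b^2/2 + 3*b*log(b) - 3*b + 3*b*log(2)


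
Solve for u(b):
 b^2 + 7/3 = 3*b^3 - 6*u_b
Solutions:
 u(b) = C1 + b^4/8 - b^3/18 - 7*b/18


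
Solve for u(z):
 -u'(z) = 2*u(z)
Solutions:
 u(z) = C1*exp(-2*z)


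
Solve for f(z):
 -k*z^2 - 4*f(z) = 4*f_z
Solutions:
 f(z) = C1*exp(-z) - k*z^2/4 + k*z/2 - k/2


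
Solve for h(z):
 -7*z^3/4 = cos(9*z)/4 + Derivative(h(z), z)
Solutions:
 h(z) = C1 - 7*z^4/16 - sin(9*z)/36


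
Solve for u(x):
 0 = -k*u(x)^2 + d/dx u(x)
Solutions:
 u(x) = -1/(C1 + k*x)


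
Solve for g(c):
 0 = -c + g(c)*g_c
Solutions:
 g(c) = -sqrt(C1 + c^2)
 g(c) = sqrt(C1 + c^2)


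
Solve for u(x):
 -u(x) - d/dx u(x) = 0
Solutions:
 u(x) = C1*exp(-x)


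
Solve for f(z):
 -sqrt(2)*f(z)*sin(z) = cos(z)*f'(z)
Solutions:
 f(z) = C1*cos(z)^(sqrt(2))


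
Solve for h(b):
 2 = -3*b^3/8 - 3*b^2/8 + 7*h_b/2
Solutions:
 h(b) = C1 + 3*b^4/112 + b^3/28 + 4*b/7


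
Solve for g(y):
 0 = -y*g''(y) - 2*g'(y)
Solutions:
 g(y) = C1 + C2/y


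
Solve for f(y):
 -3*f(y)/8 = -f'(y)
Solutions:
 f(y) = C1*exp(3*y/8)


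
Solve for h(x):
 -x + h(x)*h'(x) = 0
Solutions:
 h(x) = -sqrt(C1 + x^2)
 h(x) = sqrt(C1 + x^2)


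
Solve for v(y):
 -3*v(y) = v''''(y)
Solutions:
 v(y) = (C1*sin(sqrt(2)*3^(1/4)*y/2) + C2*cos(sqrt(2)*3^(1/4)*y/2))*exp(-sqrt(2)*3^(1/4)*y/2) + (C3*sin(sqrt(2)*3^(1/4)*y/2) + C4*cos(sqrt(2)*3^(1/4)*y/2))*exp(sqrt(2)*3^(1/4)*y/2)


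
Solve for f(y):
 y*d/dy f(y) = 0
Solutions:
 f(y) = C1


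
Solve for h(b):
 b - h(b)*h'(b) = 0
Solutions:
 h(b) = -sqrt(C1 + b^2)
 h(b) = sqrt(C1 + b^2)


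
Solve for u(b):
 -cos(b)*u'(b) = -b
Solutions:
 u(b) = C1 + Integral(b/cos(b), b)


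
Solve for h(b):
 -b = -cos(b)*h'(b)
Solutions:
 h(b) = C1 + Integral(b/cos(b), b)


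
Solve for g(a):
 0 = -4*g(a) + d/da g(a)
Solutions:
 g(a) = C1*exp(4*a)


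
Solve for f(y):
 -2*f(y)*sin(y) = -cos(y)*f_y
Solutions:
 f(y) = C1/cos(y)^2


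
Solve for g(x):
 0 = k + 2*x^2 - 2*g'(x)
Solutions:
 g(x) = C1 + k*x/2 + x^3/3


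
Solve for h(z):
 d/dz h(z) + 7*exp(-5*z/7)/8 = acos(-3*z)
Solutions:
 h(z) = C1 + z*acos(-3*z) + sqrt(1 - 9*z^2)/3 + 49*exp(-5*z/7)/40


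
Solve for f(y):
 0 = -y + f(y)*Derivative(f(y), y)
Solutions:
 f(y) = -sqrt(C1 + y^2)
 f(y) = sqrt(C1 + y^2)


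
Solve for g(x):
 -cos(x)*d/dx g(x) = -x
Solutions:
 g(x) = C1 + Integral(x/cos(x), x)


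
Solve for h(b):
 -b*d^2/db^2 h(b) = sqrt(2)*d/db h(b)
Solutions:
 h(b) = C1 + C2*b^(1 - sqrt(2))


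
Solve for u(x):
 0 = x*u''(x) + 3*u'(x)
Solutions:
 u(x) = C1 + C2/x^2


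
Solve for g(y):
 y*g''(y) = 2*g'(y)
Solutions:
 g(y) = C1 + C2*y^3


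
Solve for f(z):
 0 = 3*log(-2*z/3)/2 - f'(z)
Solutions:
 f(z) = C1 + 3*z*log(-z)/2 + 3*z*(-log(3) - 1 + log(2))/2


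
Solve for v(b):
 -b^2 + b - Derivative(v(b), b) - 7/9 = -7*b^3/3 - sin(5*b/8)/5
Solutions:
 v(b) = C1 + 7*b^4/12 - b^3/3 + b^2/2 - 7*b/9 - 8*cos(5*b/8)/25


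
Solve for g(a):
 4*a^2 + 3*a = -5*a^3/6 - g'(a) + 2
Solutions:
 g(a) = C1 - 5*a^4/24 - 4*a^3/3 - 3*a^2/2 + 2*a


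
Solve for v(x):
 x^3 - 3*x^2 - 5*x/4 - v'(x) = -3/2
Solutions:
 v(x) = C1 + x^4/4 - x^3 - 5*x^2/8 + 3*x/2


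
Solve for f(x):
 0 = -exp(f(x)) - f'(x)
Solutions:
 f(x) = log(1/(C1 + x))


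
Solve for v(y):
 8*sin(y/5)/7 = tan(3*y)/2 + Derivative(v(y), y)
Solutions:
 v(y) = C1 + log(cos(3*y))/6 - 40*cos(y/5)/7


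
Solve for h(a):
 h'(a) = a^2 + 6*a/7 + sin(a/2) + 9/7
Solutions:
 h(a) = C1 + a^3/3 + 3*a^2/7 + 9*a/7 - 2*cos(a/2)


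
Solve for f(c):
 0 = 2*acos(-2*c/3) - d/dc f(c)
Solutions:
 f(c) = C1 + 2*c*acos(-2*c/3) + sqrt(9 - 4*c^2)
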